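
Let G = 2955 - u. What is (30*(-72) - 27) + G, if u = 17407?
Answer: -16639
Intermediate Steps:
G = -14452 (G = 2955 - 1*17407 = 2955 - 17407 = -14452)
(30*(-72) - 27) + G = (30*(-72) - 27) - 14452 = (-2160 - 27) - 14452 = -2187 - 14452 = -16639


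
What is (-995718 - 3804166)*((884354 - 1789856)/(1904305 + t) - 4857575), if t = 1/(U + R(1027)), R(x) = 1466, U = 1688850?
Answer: 25016897803640436559017996/1072959070127 ≈ 2.3316e+13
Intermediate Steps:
t = 1/1690316 (t = 1/(1688850 + 1466) = 1/1690316 ≈ 5.9161e-7)
(-995718 - 3804166)*((884354 - 1789856)/(1904305 + t) - 4857575) = (-995718 - 3804166)*((884354 - 1789856)/(1904305 + 1/1690316) - 4857575) = -4799884*(-905502/3218877210381/1690316 - 4857575) = -4799884*(-905502*1690316/3218877210381 - 4857575) = -4799884*(-510194839544/1072959070127 - 4857575) = -4799884*(-5211979665267001569/1072959070127) = 25016897803640436559017996/1072959070127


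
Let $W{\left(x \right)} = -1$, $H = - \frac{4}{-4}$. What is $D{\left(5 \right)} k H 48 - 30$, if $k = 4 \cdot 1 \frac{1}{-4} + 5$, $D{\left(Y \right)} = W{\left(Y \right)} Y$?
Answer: $-990$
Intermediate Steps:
$H = 1$ ($H = \left(-4\right) \left(- \frac{1}{4}\right) = 1$)
$D{\left(Y \right)} = - Y$
$k = 4$ ($k = 4 \cdot 1 \left(- \frac{1}{4}\right) + 5 = 4 \left(- \frac{1}{4}\right) + 5 = -1 + 5 = 4$)
$D{\left(5 \right)} k H 48 - 30 = \left(-1\right) 5 \cdot 4 \cdot 1 \cdot 48 - 30 = \left(-5\right) 4 \cdot 1 \cdot 48 - 30 = \left(-20\right) 1 \cdot 48 - 30 = \left(-20\right) 48 - 30 = -960 - 30 = -990$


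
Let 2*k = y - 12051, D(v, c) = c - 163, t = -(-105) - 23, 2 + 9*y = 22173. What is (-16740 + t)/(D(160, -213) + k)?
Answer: 74961/23264 ≈ 3.2222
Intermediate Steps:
y = 22171/9 (y = -2/9 + (⅑)*22173 = -2/9 + 7391/3 = 22171/9 ≈ 2463.4)
t = 82 (t = -35*(-3) - 23 = 105 - 23 = 82)
D(v, c) = -163 + c
k = -43144/9 (k = (22171/9 - 12051)/2 = (½)*(-86288/9) = -43144/9 ≈ -4793.8)
(-16740 + t)/(D(160, -213) + k) = (-16740 + 82)/((-163 - 213) - 43144/9) = -16658/(-376 - 43144/9) = -16658/(-46528/9) = -16658*(-9/46528) = 74961/23264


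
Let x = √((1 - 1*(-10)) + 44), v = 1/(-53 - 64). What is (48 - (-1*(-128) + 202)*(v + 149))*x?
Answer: -1915648*√55/39 ≈ -3.6428e+5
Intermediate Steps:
v = -1/117 (v = 1/(-117) = -1/117 ≈ -0.0085470)
x = √55 (x = √((1 + 10) + 44) = √(11 + 44) = √55 ≈ 7.4162)
(48 - (-1*(-128) + 202)*(v + 149))*x = (48 - (-1*(-128) + 202)*(-1/117 + 149))*√55 = (48 - (128 + 202)*17432/117)*√55 = (48 - 330*17432/117)*√55 = (48 - 1*1917520/39)*√55 = (48 - 1917520/39)*√55 = -1915648*√55/39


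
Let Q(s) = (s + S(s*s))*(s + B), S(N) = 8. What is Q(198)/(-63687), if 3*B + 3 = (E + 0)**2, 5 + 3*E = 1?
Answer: -1099010/1719549 ≈ -0.63913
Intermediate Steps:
E = -4/3 (E = -5/3 + (1/3)*1 = -5/3 + 1/3 = -4/3 ≈ -1.3333)
B = -11/27 (B = -1 + (-4/3 + 0)**2/3 = -1 + (-4/3)**2/3 = -1 + (1/3)*(16/9) = -1 + 16/27 = -11/27 ≈ -0.40741)
Q(s) = (8 + s)*(-11/27 + s) (Q(s) = (s + 8)*(s - 11/27) = (8 + s)*(-11/27 + s))
Q(198)/(-63687) = (-88/27 + 198**2 + (205/27)*198)/(-63687) = (-88/27 + 39204 + 4510/3)*(-1/63687) = (1099010/27)*(-1/63687) = -1099010/1719549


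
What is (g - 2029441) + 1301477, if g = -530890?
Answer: -1258854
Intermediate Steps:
(g - 2029441) + 1301477 = (-530890 - 2029441) + 1301477 = -2560331 + 1301477 = -1258854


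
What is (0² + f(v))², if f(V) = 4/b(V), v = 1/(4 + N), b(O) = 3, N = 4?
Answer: 16/9 ≈ 1.7778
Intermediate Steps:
v = ⅛ (v = 1/(4 + 4) = 1/8 = ⅛ ≈ 0.12500)
f(V) = 4/3
(0² + f(v))² = (0² + 4/3)² = (0 + 4/3)² = (4/3)² = 16/9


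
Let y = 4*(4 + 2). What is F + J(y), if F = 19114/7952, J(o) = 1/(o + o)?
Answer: 57839/23856 ≈ 2.4245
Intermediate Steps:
y = 24 (y = 4*6 = 24)
J(o) = 1/(2*o)
F = 9557/3976 (F = 19114*(1/7952) = 9557/3976 ≈ 2.4037)
F + J(y) = 9557/3976 + (½)/24 = 9557/3976 + (½)*(1/24) = 9557/3976 + 1/48 = 57839/23856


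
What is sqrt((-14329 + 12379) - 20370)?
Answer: 12*I*sqrt(155) ≈ 149.4*I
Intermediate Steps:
sqrt((-14329 + 12379) - 20370) = sqrt(-1950 - 20370) = sqrt(-22320) = 12*I*sqrt(155)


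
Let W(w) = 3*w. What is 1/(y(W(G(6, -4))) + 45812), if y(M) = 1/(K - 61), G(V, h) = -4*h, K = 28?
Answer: 33/1511795 ≈ 2.1828e-5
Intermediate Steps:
y(M) = -1/33 (y(M) = 1/(28 - 61) = 1/(-33) = -1/33)
1/(y(W(G(6, -4))) + 45812) = 1/(-1/33 + 45812) = 1/(1511795/33) = 33/1511795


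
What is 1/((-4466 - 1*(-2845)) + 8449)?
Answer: 1/6828 ≈ 0.00014646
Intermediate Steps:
1/((-4466 - 1*(-2845)) + 8449) = 1/((-4466 + 2845) + 8449) = 1/(-1621 + 8449) = 1/6828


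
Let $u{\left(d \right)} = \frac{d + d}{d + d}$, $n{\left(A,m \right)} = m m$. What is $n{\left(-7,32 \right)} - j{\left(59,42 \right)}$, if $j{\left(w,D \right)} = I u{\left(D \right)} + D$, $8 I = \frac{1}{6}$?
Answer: $\frac{47135}{48} \approx 981.98$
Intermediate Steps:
$n{\left(A,m \right)} = m^{2}$
$I = \frac{1}{48}$ ($I = \frac{1}{8 \cdot 6} = \frac{1}{8} \cdot \frac{1}{6} = \frac{1}{48} \approx 0.020833$)
$u{\left(d \right)} = 1$ ($u{\left(d \right)} = \frac{2 d}{2 d} = 2 d \frac{1}{2 d} = 1$)
$j{\left(w,D \right)} = \frac{1}{48} + D$ ($j{\left(w,D \right)} = \frac{1}{48} \cdot 1 + D = \frac{1}{48} + D$)
$n{\left(-7,32 \right)} - j{\left(59,42 \right)} = 32^{2} - \left(\frac{1}{48} + 42\right) = 1024 - \frac{2017}{48} = \frac{47135}{48}$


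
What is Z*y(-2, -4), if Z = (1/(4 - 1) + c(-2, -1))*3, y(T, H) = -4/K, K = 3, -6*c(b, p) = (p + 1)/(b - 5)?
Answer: -4/3 ≈ -1.3333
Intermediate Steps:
c(b, p) = -(1 + p)/(6*(-5 + b)) (c(b, p) = -(p + 1)/(6*(b - 5)) = -(1 + p)/(6*(-5 + b)))
y(T, H) = -4/3
Z = 1 (Z = (1/(4 - 1) + (-1 - 1*(-1))/(6*(-5 - 2)))*3 = (1/3 + (⅙)*(-1 + 1)/(-7))*3 = (⅓ + (⅙)*(-⅐)*0)*3 = (⅓ + 0)*3 = (⅓)*3 = 1)
Z*y(-2, -4) = 1*(-4/3) = -4/3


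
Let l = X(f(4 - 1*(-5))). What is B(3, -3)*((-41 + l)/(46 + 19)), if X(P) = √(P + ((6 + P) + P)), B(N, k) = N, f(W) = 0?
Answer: -123/65 + 3*√6/65 ≈ -1.7793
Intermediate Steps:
X(P) = √(6 + 3*P) (X(P) = √(P + (6 + 2*P)) = √(6 + 3*P))
l = √6 (l = √(6 + 3*0) = √(6 + 0) = √6 ≈ 2.4495)
B(3, -3)*((-41 + l)/(46 + 19)) = 3*((-41 + √6)/(46 + 19)) = 3*((-41 + √6)/65) = 3*((-41 + √6)*(1/65)) = 3*(-41/65 + √6/65) = -123/65 + 3*√6/65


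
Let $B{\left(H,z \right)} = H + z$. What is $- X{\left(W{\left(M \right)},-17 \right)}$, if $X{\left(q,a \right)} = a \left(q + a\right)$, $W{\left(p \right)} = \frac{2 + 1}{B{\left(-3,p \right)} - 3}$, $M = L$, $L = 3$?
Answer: $-306$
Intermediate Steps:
$M = 3$
$W{\left(p \right)} = \frac{3}{-6 + p}$ ($W{\left(p \right)} = \frac{2 + 1}{\left(-3 + p\right) - 3} = \frac{3}{-6 + p}$)
$X{\left(q,a \right)} = a \left(a + q\right)$
$- X{\left(W{\left(M \right)},-17 \right)} = - \left(-17\right) \left(-17 + \frac{3}{-6 + 3}\right) = - \left(-17\right) \left(-17 + \frac{3}{-3}\right) = - \left(-17\right) \left(-17 + 3 \left(- \frac{1}{3}\right)\right) = - \left(-17\right) \left(-17 - 1\right) = - \left(-17\right) \left(-18\right) = \left(-1\right) 306 = -306$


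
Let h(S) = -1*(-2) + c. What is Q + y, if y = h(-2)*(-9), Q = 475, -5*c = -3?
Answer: 2258/5 ≈ 451.60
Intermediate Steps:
c = ⅗ (c = -⅕*(-3) = ⅗ ≈ 0.60000)
h(S) = 13/5 (h(S) = -1*(-2) + ⅗ = 2 + ⅗ = 13/5)
y = -117/5 (y = (13/5)*(-9) = -117/5 ≈ -23.400)
Q + y = 475 - 117/5 = 2258/5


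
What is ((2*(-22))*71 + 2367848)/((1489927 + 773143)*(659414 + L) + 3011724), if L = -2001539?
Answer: -1182362/1518659906013 ≈ -7.7856e-7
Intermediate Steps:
((2*(-22))*71 + 2367848)/((1489927 + 773143)*(659414 + L) + 3011724) = ((2*(-22))*71 + 2367848)/((1489927 + 773143)*(659414 - 2001539) + 3011724) = (-44*71 + 2367848)/(2263070*(-1342125) + 3011724) = (-3124 + 2367848)/(-3037322823750 + 3011724) = 2364724/(-3037319812026) = 2364724*(-1/3037319812026) = -1182362/1518659906013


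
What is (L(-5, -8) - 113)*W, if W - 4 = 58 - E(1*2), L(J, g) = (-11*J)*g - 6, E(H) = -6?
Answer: -38012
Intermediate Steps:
L(J, g) = -6 - 11*J*g (L(J, g) = -11*J*g - 6 = -6 - 11*J*g)
W = 68 (W = 4 + (58 - 1*(-6)) = 4 + (58 + 6) = 4 + 64 = 68)
(L(-5, -8) - 113)*W = ((-6 - 11*(-5)*(-8)) - 113)*68 = ((-6 - 440) - 113)*68 = (-446 - 113)*68 = -559*68 = -38012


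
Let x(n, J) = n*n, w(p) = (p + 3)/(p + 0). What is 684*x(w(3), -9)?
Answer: 2736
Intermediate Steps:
w(p) = (3 + p)/p
x(n, J) = n**2
684*x(w(3), -9) = 684*((3 + 3)/3)**2 = 684*((1/3)*6)**2 = 684*2**2 = 684*4 = 2736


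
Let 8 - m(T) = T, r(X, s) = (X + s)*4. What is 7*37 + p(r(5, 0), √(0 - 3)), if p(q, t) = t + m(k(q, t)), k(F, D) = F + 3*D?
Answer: 247 - 2*I*√3 ≈ 247.0 - 3.4641*I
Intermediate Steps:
r(X, s) = 4*X + 4*s
m(T) = 8 - T
p(q, t) = 8 - q - 2*t (p(q, t) = t + (8 - (q + 3*t)) = t + (8 + (-q - 3*t)) = t + (8 - q - 3*t) = 8 - q - 2*t)
7*37 + p(r(5, 0), √(0 - 3)) = 7*37 + (8 - (4*5 + 4*0) - 2*√(0 - 3)) = 259 + (8 - (20 + 0) - 2*I*√3) = 259 + (8 - 1*20 - 2*I*√3) = 259 + (8 - 20 - 2*I*√3) = 259 + (-12 - 2*I*√3) = 247 - 2*I*√3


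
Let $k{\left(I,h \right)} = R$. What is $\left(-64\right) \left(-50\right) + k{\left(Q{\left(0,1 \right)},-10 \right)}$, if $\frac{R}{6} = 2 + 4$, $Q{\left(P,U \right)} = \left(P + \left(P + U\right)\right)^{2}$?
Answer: $3236$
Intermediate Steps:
$Q{\left(P,U \right)} = \left(U + 2 P\right)^{2}$
$R = 36$ ($R = 6 \left(2 + 4\right) = 6 \cdot 6 = 36$)
$k{\left(I,h \right)} = 36$
$\left(-64\right) \left(-50\right) + k{\left(Q{\left(0,1 \right)},-10 \right)} = \left(-64\right) \left(-50\right) + 36 = 3200 + 36 = 3236$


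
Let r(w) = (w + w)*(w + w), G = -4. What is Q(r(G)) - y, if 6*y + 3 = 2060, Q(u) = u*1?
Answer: -1673/6 ≈ -278.83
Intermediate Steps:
r(w) = 4*w² (r(w) = (2*w)*(2*w) = 4*w²)
Q(u) = u
y = 2057/6 (y = -½ + (⅙)*2060 = -½ + 1030/3 = 2057/6 ≈ 342.83)
Q(r(G)) - y = 4*(-4)² - 1*2057/6 = 4*16 - 2057/6 = 64 - 2057/6 = -1673/6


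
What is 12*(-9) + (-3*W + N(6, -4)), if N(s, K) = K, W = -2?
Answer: -106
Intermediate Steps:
12*(-9) + (-3*W + N(6, -4)) = 12*(-9) + (-3*(-2) - 4) = -108 + (6 - 4) = -108 + 2 = -106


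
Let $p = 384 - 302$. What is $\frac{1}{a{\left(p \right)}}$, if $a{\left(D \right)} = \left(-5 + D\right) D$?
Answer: $\frac{1}{6314} \approx 0.00015838$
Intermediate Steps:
$p = 82$
$a{\left(D \right)} = D \left(-5 + D\right)$
$\frac{1}{a{\left(p \right)}} = \frac{1}{82 \left(-5 + 82\right)} = \frac{1}{82 \cdot 77} = \frac{1}{6314}$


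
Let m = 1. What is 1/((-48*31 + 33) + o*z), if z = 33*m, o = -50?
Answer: -1/3105 ≈ -0.00032206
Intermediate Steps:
z = 33 (z = 33*1 = 33)
1/((-48*31 + 33) + o*z) = 1/((-48*31 + 33) - 50*33) = 1/((-1488 + 33) - 1650) = 1/(-1455 - 1650) = 1/(-3105) = -1/3105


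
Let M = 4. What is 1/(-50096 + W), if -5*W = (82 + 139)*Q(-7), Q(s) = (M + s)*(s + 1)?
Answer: -5/254458 ≈ -1.9650e-5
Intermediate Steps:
Q(s) = (1 + s)*(4 + s) (Q(s) = (4 + s)*(s + 1) = (4 + s)*(1 + s) = (1 + s)*(4 + s))
W = -3978/5 (W = -(82 + 139)*(4 + (-7)**2 + 5*(-7))/5 = -221*(4 + 49 - 35)/5 = -221*18/5 = -1/5*3978 = -3978/5 ≈ -795.60)
1/(-50096 + W) = 1/(-50096 - 3978/5) = 1/(-254458/5) = -5/254458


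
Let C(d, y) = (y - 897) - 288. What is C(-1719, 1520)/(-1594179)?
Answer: -335/1594179 ≈ -0.00021014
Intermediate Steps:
C(d, y) = -1185 + y (C(d, y) = (-897 + y) - 288 = -1185 + y)
C(-1719, 1520)/(-1594179) = (-1185 + 1520)/(-1594179) = 335*(-1/1594179) = -335/1594179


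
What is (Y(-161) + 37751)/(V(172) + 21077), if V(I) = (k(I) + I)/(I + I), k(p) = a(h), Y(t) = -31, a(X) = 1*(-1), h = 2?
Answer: 12975680/7250659 ≈ 1.7896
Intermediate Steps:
a(X) = -1
k(p) = -1
V(I) = (-1 + I)/(2*I) (V(I) = (-1 + I)/(I + I) = (-1 + I)/((2*I)) = (-1 + I)*(1/(2*I)) = (-1 + I)/(2*I))
(Y(-161) + 37751)/(V(172) + 21077) = (-31 + 37751)/((½)*(-1 + 172)/172 + 21077) = 37720/((½)*(1/172)*171 + 21077) = 37720/(171/344 + 21077) = 37720/(7250659/344) = 37720*(344/7250659) = 12975680/7250659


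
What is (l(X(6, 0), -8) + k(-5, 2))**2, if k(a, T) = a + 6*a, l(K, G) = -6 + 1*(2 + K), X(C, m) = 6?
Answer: 1089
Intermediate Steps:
l(K, G) = -4 + K (l(K, G) = -6 + (2 + K) = -4 + K)
k(a, T) = 7*a
(l(X(6, 0), -8) + k(-5, 2))**2 = ((-4 + 6) + 7*(-5))**2 = (2 - 35)**2 = (-33)**2 = 1089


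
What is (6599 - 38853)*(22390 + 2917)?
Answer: -816251978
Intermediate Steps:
(6599 - 38853)*(22390 + 2917) = -32254*25307 = -816251978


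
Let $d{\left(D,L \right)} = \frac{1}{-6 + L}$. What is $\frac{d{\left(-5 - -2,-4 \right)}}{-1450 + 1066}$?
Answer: $\frac{1}{3840} \approx 0.00026042$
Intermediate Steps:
$\frac{d{\left(-5 - -2,-4 \right)}}{-1450 + 1066} = \frac{1}{\left(-6 - 4\right) \left(-1450 + 1066\right)} = \frac{1}{\left(-10\right) \left(-384\right)} = \left(- \frac{1}{10}\right) \left(- \frac{1}{384}\right) = \frac{1}{3840}$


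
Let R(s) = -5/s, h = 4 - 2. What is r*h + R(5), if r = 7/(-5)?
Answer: -19/5 ≈ -3.8000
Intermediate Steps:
r = -7/5 (r = 7*(-1/5) = -7/5 ≈ -1.4000)
h = 2
r*h + R(5) = -7/5*2 - 5/5 = -14/5 - 5*1/5 = -14/5 - 1 = -19/5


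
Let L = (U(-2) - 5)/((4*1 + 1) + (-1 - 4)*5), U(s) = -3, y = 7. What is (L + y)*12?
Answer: 444/5 ≈ 88.800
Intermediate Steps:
L = ⅖ (L = (-3 - 5)/((4*1 + 1) + (-1 - 4)*5) = -8/((4 + 1) - 5*5) = -8/(5 - 25) = -8/(-20) = -8*(-1/20) = ⅖ ≈ 0.40000)
(L + y)*12 = (⅖ + 7)*12 = (37/5)*12 = 444/5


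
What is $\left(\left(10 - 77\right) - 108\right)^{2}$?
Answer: $30625$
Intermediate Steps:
$\left(\left(10 - 77\right) - 108\right)^{2} = \left(-67 - 108\right)^{2} = \left(-175\right)^{2} = 30625$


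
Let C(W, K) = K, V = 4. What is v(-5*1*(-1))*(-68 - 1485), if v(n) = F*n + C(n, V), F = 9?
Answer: -76097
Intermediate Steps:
v(n) = 4 + 9*n (v(n) = 9*n + 4 = 4 + 9*n)
v(-5*1*(-1))*(-68 - 1485) = (4 + 9*(-5*1*(-1)))*(-68 - 1485) = (4 + 9*(-5*(-1)))*(-1553) = (4 + 9*5)*(-1553) = (4 + 45)*(-1553) = 49*(-1553) = -76097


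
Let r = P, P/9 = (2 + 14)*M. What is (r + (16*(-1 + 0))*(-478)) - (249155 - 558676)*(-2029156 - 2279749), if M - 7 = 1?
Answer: -1333696575705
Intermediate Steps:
M = 8 (M = 7 + 1 = 8)
P = 1152 (P = 9*((2 + 14)*8) = 9*(16*8) = 9*128 = 1152)
r = 1152
(r + (16*(-1 + 0))*(-478)) - (249155 - 558676)*(-2029156 - 2279749) = (1152 + (16*(-1 + 0))*(-478)) - (249155 - 558676)*(-2029156 - 2279749) = (1152 + (16*(-1))*(-478)) - (-309521)*(-4308905) = (1152 - 16*(-478)) - 1*1333696584505 = (1152 + 7648) - 1333696584505 = 8800 - 1333696584505 = -1333696575705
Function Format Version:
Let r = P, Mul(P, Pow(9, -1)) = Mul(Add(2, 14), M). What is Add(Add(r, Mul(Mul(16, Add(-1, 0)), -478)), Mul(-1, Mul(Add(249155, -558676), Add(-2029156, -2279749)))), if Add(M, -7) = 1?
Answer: -1333696575705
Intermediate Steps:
M = 8 (M = Add(7, 1) = 8)
P = 1152 (P = Mul(9, Mul(Add(2, 14), 8)) = Mul(9, Mul(16, 8)) = Mul(9, 128) = 1152)
r = 1152
Add(Add(r, Mul(Mul(16, Add(-1, 0)), -478)), Mul(-1, Mul(Add(249155, -558676), Add(-2029156, -2279749)))) = Add(Add(1152, Mul(Mul(16, Add(-1, 0)), -478)), Mul(-1, Mul(Add(249155, -558676), Add(-2029156, -2279749)))) = Add(Add(1152, Mul(Mul(16, -1), -478)), Mul(-1, Mul(-309521, -4308905))) = Add(Add(1152, Mul(-16, -478)), Mul(-1, 1333696584505)) = Add(Add(1152, 7648), -1333696584505) = Add(8800, -1333696584505) = -1333696575705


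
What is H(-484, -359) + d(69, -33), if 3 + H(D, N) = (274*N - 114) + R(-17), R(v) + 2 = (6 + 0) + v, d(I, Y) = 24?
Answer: -98472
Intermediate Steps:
R(v) = 4 + v (R(v) = -2 + ((6 + 0) + v) = -2 + (6 + v) = 4 + v)
H(D, N) = -130 + 274*N (H(D, N) = -3 + ((274*N - 114) + (4 - 17)) = -3 + ((-114 + 274*N) - 13) = -3 + (-127 + 274*N) = -130 + 274*N)
H(-484, -359) + d(69, -33) = (-130 + 274*(-359)) + 24 = (-130 - 98366) + 24 = -98496 + 24 = -98472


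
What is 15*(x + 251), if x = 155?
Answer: 6090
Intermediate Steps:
15*(x + 251) = 15*(155 + 251) = 15*406 = 6090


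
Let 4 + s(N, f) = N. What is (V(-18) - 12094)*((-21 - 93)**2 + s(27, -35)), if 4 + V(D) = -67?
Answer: -158376135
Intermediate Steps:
V(D) = -71 (V(D) = -4 - 67 = -71)
s(N, f) = -4 + N
(V(-18) - 12094)*((-21 - 93)**2 + s(27, -35)) = (-71 - 12094)*((-21 - 93)**2 + (-4 + 27)) = -12165*((-114)**2 + 23) = -12165*(12996 + 23) = -12165*13019 = -158376135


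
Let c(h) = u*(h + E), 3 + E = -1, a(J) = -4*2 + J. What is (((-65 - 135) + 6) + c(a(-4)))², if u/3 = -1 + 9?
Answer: 334084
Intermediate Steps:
a(J) = -8 + J
E = -4 (E = -3 - 1 = -4)
u = 24 (u = 3*(-1 + 9) = 3*8 = 24)
c(h) = -96 + 24*h (c(h) = 24*(h - 4) = 24*(-4 + h) = -96 + 24*h)
(((-65 - 135) + 6) + c(a(-4)))² = (((-65 - 135) + 6) + (-96 + 24*(-8 - 4)))² = ((-200 + 6) + (-96 + 24*(-12)))² = (-194 + (-96 - 288))² = (-194 - 384)² = (-578)² = 334084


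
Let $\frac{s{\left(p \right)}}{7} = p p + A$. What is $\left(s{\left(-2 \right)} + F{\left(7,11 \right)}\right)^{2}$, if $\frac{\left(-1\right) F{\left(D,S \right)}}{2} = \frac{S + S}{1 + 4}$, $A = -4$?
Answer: $\frac{1936}{25} \approx 77.44$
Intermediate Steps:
$F{\left(D,S \right)} = - \frac{4 S}{5}$ ($F{\left(D,S \right)} = - 2 \frac{S + S}{1 + 4} = - 2 \frac{2 S}{5} = - \frac{4 S}{5}$)
$s{\left(p \right)} = -28 + 7 p^{2}$ ($s{\left(p \right)} = 7 \left(p p - 4\right) = 7 \left(p^{2} - 4\right) = 7 \left(-4 + p^{2}\right) = -28 + 7 p^{2}$)
$\left(s{\left(-2 \right)} + F{\left(7,11 \right)}\right)^{2} = \left(\left(-28 + 7 \left(-2\right)^{2}\right) - \frac{44}{5}\right)^{2} = \left(\left(-28 + 7 \cdot 4\right) - \frac{44}{5}\right)^{2} = \left(\left(-28 + 28\right) - \frac{44}{5}\right)^{2} = \left(0 - \frac{44}{5}\right)^{2} = \left(- \frac{44}{5}\right)^{2} = \frac{1936}{25}$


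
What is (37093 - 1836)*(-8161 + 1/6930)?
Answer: -1993985337353/6930 ≈ -2.8773e+8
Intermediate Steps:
(37093 - 1836)*(-8161 + 1/6930) = 35257*(-8161 + 1/6930) = 35257*(-56555729/6930) = -1993985337353/6930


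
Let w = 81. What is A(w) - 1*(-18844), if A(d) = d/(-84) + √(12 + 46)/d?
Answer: 527605/28 + √58/81 ≈ 18843.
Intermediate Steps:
A(d) = -d/84 + √58/d (A(d) = d*(-1/84) + √58/d = -d/84 + √58/d)
A(w) - 1*(-18844) = (-1/84*81 + √58/81) - 1*(-18844) = (-27/28 + √58*(1/81)) + 18844 = (-27/28 + √58/81) + 18844 = 527605/28 + √58/81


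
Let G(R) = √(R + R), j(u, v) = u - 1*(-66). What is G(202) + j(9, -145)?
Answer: 75 + 2*√101 ≈ 95.100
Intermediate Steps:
j(u, v) = 66 + u (j(u, v) = u + 66 = 66 + u)
G(R) = √2*√R (G(R) = √(2*R) = √2*√R)
G(202) + j(9, -145) = √2*√202 + (66 + 9) = 2*√101 + 75 = 75 + 2*√101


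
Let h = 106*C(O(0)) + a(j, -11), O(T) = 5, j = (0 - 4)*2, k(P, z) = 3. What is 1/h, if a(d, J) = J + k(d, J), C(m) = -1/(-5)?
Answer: 5/66 ≈ 0.075758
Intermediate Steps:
j = -8 (j = -4*2 = -8)
C(m) = ⅕ (C(m) = -1*(-⅕) = ⅕)
a(d, J) = 3 + J (a(d, J) = J + 3 = 3 + J)
h = 66/5 (h = 106*(⅕) + (3 - 11) = 106/5 - 8 = 66/5 ≈ 13.200)
1/h = 1/(66/5) = 5/66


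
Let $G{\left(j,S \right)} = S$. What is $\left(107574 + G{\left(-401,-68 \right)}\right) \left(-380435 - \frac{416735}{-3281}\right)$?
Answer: $- \frac{134144965493000}{3281} \approx -4.0885 \cdot 10^{10}$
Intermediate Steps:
$\left(107574 + G{\left(-401,-68 \right)}\right) \left(-380435 - \frac{416735}{-3281}\right) = \left(107574 - 68\right) \left(-380435 - \frac{416735}{-3281}\right) = 107506 \left(-380435 - - \frac{416735}{3281}\right) = 107506 \left(-380435 + \frac{416735}{3281}\right) = 107506 \left(- \frac{1247790500}{3281}\right) = - \frac{134144965493000}{3281}$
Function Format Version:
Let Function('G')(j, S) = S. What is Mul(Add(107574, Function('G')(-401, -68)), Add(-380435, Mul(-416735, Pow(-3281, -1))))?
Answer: Rational(-134144965493000, 3281) ≈ -4.0885e+10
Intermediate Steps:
Mul(Add(107574, Function('G')(-401, -68)), Add(-380435, Mul(-416735, Pow(-3281, -1)))) = Mul(Add(107574, -68), Add(-380435, Mul(-416735, Pow(-3281, -1)))) = Mul(107506, Add(-380435, Mul(-416735, Rational(-1, 3281)))) = Mul(107506, Add(-380435, Rational(416735, 3281))) = Mul(107506, Rational(-1247790500, 3281)) = Rational(-134144965493000, 3281)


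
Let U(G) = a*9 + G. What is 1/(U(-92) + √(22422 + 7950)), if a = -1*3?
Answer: 119/16211 + 2*√7593/16211 ≈ 0.018091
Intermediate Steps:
a = -3
U(G) = -27 + G (U(G) = -3*9 + G = -27 + G)
1/(U(-92) + √(22422 + 7950)) = 1/((-27 - 92) + √(22422 + 7950)) = 1/(-119 + √30372) = 1/(-119 + 2*√7593)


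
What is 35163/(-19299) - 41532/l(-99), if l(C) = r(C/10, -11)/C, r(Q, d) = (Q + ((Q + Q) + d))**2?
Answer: 240281313861/96874547 ≈ 2480.3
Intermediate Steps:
r(Q, d) = (d + 3*Q)**2 (r(Q, d) = (Q + (2*Q + d))**2 = (Q + (d + 2*Q))**2 = (d + 3*Q)**2)
l(C) = (-11 + 3*C/10)**2/C (l(C) = (-11 + 3*(C/10))**2/C = (-11 + 3*C/10)**2/C)
35163/(-19299) - 41532/l(-99) = 35163/(-19299) - 41532*(-9900/(-110 + 3*(-99))**2) = 35163*(-1/19299) - 41532*(-9900/(-110 - 297)**2) = -11721/6433 - 41532/((1/100)*(-1/99)*(-407)**2) = -11721/6433 - 41532/((1/100)*(-1/99)*165649) = -11721/6433 - 41532/(-15059/900) = -11721/6433 - 41532*(-900/15059) = -11721/6433 + 37378800/15059 = 240281313861/96874547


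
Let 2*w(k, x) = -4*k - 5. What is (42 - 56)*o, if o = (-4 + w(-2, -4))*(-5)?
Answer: -175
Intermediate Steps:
w(k, x) = -5/2 - 2*k (w(k, x) = (-4*k - 5)/2 = (-5 - 4*k)/2 = -5/2 - 2*k)
o = 25/2 (o = (-4 + (-5/2 - 2*(-2)))*(-5) = (-4 + (-5/2 + 4))*(-5) = (-4 + 3/2)*(-5) = -5/2*(-5) = 25/2 ≈ 12.500)
(42 - 56)*o = (42 - 56)*(25/2) = -14*25/2 = -175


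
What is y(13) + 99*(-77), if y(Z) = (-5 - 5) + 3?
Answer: -7630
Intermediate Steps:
y(Z) = -7 (y(Z) = -10 + 3 = -7)
y(13) + 99*(-77) = -7 + 99*(-77) = -7 - 7623 = -7630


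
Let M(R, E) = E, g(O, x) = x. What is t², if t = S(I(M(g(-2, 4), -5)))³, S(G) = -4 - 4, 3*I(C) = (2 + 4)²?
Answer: 262144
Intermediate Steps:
I(C) = 12 (I(C) = (2 + 4)²/3 = (⅓)*6² = (⅓)*36 = 12)
S(G) = -8
t = -512 (t = (-8)³ = -512)
t² = (-512)² = 262144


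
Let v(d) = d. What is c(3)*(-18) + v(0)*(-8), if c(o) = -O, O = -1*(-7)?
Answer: 126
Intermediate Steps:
O = 7
c(o) = -7 (c(o) = -1*7 = -7)
c(3)*(-18) + v(0)*(-8) = -7*(-18) + 0*(-8) = 126 + 0 = 126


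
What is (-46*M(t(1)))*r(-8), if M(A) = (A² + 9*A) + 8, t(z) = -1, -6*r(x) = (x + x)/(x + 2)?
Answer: 0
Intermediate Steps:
r(x) = -x/(3*(2 + x)) (r(x) = -(x + x)/(6*(x + 2)) = -2*x/(6*(2 + x)) = -x/(3*(2 + x)))
M(A) = 8 + A² + 9*A
(-46*M(t(1)))*r(-8) = (-46*(8 + (-1)² + 9*(-1)))*(-1*(-8)/(6 + 3*(-8))) = (-46*(8 + 1 - 9))*(-1*(-8)/(6 - 24)) = (-46*0)*(-1*(-8)/(-18)) = 0*(-1*(-8)*(-1/18)) = 0*(-4/9) = 0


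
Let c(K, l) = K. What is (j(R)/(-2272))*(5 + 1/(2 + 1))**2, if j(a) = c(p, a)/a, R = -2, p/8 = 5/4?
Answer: 40/639 ≈ 0.062598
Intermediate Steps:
p = 10 (p = 8*(5/4) = 10)
j(a) = 10/a
(j(R)/(-2272))*(5 + 1/(2 + 1))**2 = ((10/(-2))/(-2272))*(5 + 1/(2 + 1))**2 = ((10*(-1/2))*(-1/2272))*(5 + 1/3)**2 = (-5*(-1/2272))*(5 + 1/3)**2 = 5*(16/3)**2/2272 = (5/2272)*(256/9) = 40/639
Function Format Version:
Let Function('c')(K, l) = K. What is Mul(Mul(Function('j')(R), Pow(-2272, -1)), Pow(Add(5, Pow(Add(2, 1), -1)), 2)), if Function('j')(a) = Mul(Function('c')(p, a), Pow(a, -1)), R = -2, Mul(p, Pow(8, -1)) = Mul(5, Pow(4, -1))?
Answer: Rational(40, 639) ≈ 0.062598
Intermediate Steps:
p = 10 (p = Mul(8, Mul(5, Pow(4, -1))) = Mul(8, Mul(5, Rational(1, 4))) = Mul(8, Rational(5, 4)) = 10)
Function('j')(a) = Mul(10, Pow(a, -1))
Mul(Mul(Function('j')(R), Pow(-2272, -1)), Pow(Add(5, Pow(Add(2, 1), -1)), 2)) = Mul(Mul(Mul(10, Pow(-2, -1)), Pow(-2272, -1)), Pow(Add(5, Pow(Add(2, 1), -1)), 2)) = Mul(Mul(Mul(10, Rational(-1, 2)), Rational(-1, 2272)), Pow(Add(5, Pow(3, -1)), 2)) = Mul(Mul(-5, Rational(-1, 2272)), Pow(Add(5, Rational(1, 3)), 2)) = Mul(Rational(5, 2272), Pow(Rational(16, 3), 2)) = Mul(Rational(5, 2272), Rational(256, 9)) = Rational(40, 639)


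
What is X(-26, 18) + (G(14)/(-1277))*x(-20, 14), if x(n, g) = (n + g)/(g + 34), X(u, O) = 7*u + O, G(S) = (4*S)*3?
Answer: -209407/1277 ≈ -163.98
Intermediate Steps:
G(S) = 12*S
X(u, O) = O + 7*u
x(n, g) = (g + n)/(34 + g)
X(-26, 18) + (G(14)/(-1277))*x(-20, 14) = (18 + 7*(-26)) + ((12*14)/(-1277))*((14 - 20)/(34 + 14)) = (18 - 182) + (168*(-1/1277))*(-6/48) = -164 - 7*(-6)/2554 = -164 - 168/1277*(-⅛) = -164 + 21/1277 = -209407/1277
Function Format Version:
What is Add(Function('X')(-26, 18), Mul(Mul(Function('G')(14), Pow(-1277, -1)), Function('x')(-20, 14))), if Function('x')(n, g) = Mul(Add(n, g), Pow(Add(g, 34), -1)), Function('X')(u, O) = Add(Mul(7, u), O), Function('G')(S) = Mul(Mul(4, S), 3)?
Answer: Rational(-209407, 1277) ≈ -163.98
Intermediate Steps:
Function('G')(S) = Mul(12, S)
Function('X')(u, O) = Add(O, Mul(7, u))
Function('x')(n, g) = Mul(Pow(Add(34, g), -1), Add(g, n)) (Function('x')(n, g) = Mul(Add(g, n), Pow(Add(34, g), -1)) = Mul(Pow(Add(34, g), -1), Add(g, n)))
Add(Function('X')(-26, 18), Mul(Mul(Function('G')(14), Pow(-1277, -1)), Function('x')(-20, 14))) = Add(Add(18, Mul(7, -26)), Mul(Mul(Mul(12, 14), Pow(-1277, -1)), Mul(Pow(Add(34, 14), -1), Add(14, -20)))) = Add(Add(18, -182), Mul(Mul(168, Rational(-1, 1277)), Mul(Pow(48, -1), -6))) = Add(-164, Mul(Rational(-168, 1277), Mul(Rational(1, 48), -6))) = Add(-164, Mul(Rational(-168, 1277), Rational(-1, 8))) = Add(-164, Rational(21, 1277)) = Rational(-209407, 1277)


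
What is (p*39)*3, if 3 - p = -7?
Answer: 1170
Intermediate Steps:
p = 10 (p = 3 - 1*(-7) = 3 + 7 = 10)
(p*39)*3 = (10*39)*3 = 390*3 = 1170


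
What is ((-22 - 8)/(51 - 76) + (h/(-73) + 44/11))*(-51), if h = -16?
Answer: -100878/365 ≈ -276.38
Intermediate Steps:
((-22 - 8)/(51 - 76) + (h/(-73) + 44/11))*(-51) = ((-22 - 8)/(51 - 76) + (-16/(-73) + 44/11))*(-51) = (-30/(-25) + (-16*(-1/73) + 44*(1/11)))*(-51) = (-30*(-1/25) + (16/73 + 4))*(-51) = (6/5 + 308/73)*(-51) = (1978/365)*(-51) = -100878/365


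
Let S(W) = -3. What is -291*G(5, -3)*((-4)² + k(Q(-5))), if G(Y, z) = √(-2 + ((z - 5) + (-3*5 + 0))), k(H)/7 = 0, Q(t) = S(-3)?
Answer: -23280*I ≈ -23280.0*I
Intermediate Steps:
Q(t) = -3
k(H) = 0 (k(H) = 7*0 = 0)
G(Y, z) = √(-22 + z) (G(Y, z) = √(-2 + ((-5 + z) + (-15 + 0))) = √(-2 + ((-5 + z) - 15)) = √(-2 + (-20 + z)) = √(-22 + z))
-291*G(5, -3)*((-4)² + k(Q(-5))) = -291*√(-22 - 3)*((-4)² + 0) = -291*√(-25)*(16 + 0) = -291*5*I*16 = -23280*I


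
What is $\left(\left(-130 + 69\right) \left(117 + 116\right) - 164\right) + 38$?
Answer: $-14339$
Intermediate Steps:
$\left(\left(-130 + 69\right) \left(117 + 116\right) - 164\right) + 38 = \left(\left(-61\right) 233 - 164\right) + 38 = \left(-14213 - 164\right) + 38 = -14377 + 38 = -14339$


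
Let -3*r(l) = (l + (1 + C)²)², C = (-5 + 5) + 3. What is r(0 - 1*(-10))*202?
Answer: -136552/3 ≈ -45517.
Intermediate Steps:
C = 3 (C = 0 + 3 = 3)
r(l) = -(16 + l)²/3 (r(l) = -(l + (1 + 3)²)²/3 = -(l + 4²)²/3 = -(l + 16)²/3 = -(16 + l)²/3)
r(0 - 1*(-10))*202 = -(16 + (0 - 1*(-10)))²/3*202 = -(16 + (0 + 10))²/3*202 = -(16 + 10)²/3*202 = -⅓*26²*202 = -⅓*676*202 = -676/3*202 = -136552/3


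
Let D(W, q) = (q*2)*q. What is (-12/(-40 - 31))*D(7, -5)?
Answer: 600/71 ≈ 8.4507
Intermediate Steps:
D(W, q) = 2*q² (D(W, q) = (2*q)*q = 2*q²)
(-12/(-40 - 31))*D(7, -5) = (-12/(-40 - 31))*(2*(-5)²) = (-12/(-71))*(2*25) = -12*(-1/71)*50 = (12/71)*50 = 600/71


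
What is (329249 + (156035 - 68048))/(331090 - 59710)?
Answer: 104309/67845 ≈ 1.5375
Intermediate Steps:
(329249 + (156035 - 68048))/(331090 - 59710) = (329249 + 87987)/271380 = 417236*(1/271380) = 104309/67845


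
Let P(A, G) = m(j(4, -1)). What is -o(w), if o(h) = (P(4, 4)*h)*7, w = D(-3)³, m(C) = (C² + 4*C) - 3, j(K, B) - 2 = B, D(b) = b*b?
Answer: -10206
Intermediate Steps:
D(b) = b²
j(K, B) = 2 + B
m(C) = -3 + C² + 4*C
P(A, G) = 2 (P(A, G) = -3 + (2 - 1)² + 4*(2 - 1) = -3 + 1² + 4*1 = -3 + 1 + 4 = 2)
w = 729 (w = ((-3)²)³ = 9³ = 729)
o(h) = 14*h (o(h) = (2*h)*7 = 14*h)
-o(w) = -14*729 = -1*10206 = -10206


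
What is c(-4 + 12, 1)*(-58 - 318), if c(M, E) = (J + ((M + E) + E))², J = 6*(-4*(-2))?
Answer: -1264864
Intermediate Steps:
J = 48 (J = 6*8 = 48)
c(M, E) = (48 + M + 2*E)² (c(M, E) = (48 + ((M + E) + E))² = (48 + ((E + M) + E))² = (48 + (M + 2*E))² = (48 + M + 2*E)²)
c(-4 + 12, 1)*(-58 - 318) = (48 + (-4 + 12) + 2*1)²*(-58 - 318) = (48 + 8 + 2)²*(-376) = 58²*(-376) = 3364*(-376) = -1264864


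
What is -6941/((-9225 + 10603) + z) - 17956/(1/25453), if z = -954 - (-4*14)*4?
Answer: -296158083005/648 ≈ -4.5703e+8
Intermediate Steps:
z = -730 (z = -954 - (-56)*4 = -954 - 1*(-224) = -954 + 224 = -730)
-6941/((-9225 + 10603) + z) - 17956/(1/25453) = -6941/((-9225 + 10603) - 730) - 17956/(1/25453) = -6941/(1378 - 730) - 17956/1/25453 = -6941/648 - 17956*25453 = -6941*1/648 - 457034068 = -6941/648 - 457034068 = -296158083005/648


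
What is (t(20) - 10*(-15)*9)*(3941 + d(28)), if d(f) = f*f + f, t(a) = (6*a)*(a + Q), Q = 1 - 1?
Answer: 17823750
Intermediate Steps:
Q = 0
t(a) = 6*a² (t(a) = (6*a)*(a + 0) = (6*a)*a = 6*a²)
d(f) = f + f² (d(f) = f² + f = f + f²)
(t(20) - 10*(-15)*9)*(3941 + d(28)) = (6*20² - 10*(-15)*9)*(3941 + 28*(1 + 28)) = (6*400 + 150*9)*(3941 + 28*29) = (2400 + 1350)*(3941 + 812) = 3750*4753 = 17823750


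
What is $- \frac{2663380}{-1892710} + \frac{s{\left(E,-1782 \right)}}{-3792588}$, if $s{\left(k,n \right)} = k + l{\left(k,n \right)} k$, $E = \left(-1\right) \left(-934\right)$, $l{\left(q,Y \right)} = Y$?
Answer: $\frac{662476952389}{358913461674} \approx 1.8458$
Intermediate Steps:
$E = 934$
$s{\left(k,n \right)} = k + k n$ ($s{\left(k,n \right)} = k + n k = k + k n$)
$- \frac{2663380}{-1892710} + \frac{s{\left(E,-1782 \right)}}{-3792588} = - \frac{2663380}{-1892710} + \frac{934 \left(1 - 1782\right)}{-3792588} = \left(-2663380\right) \left(- \frac{1}{1892710}\right) + 934 \left(-1781\right) \left(- \frac{1}{3792588}\right) = \frac{266338}{189271} - - \frac{831727}{1896294} = \frac{266338}{189271} + \frac{831727}{1896294} = \frac{662476952389}{358913461674}$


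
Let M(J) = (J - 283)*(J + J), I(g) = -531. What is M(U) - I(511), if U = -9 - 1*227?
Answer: 245499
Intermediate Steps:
U = -236 (U = -9 - 227 = -236)
M(J) = 2*J*(-283 + J) (M(J) = (-283 + J)*(2*J) = 2*J*(-283 + J))
M(U) - I(511) = 2*(-236)*(-283 - 236) - 1*(-531) = 2*(-236)*(-519) + 531 = 244968 + 531 = 245499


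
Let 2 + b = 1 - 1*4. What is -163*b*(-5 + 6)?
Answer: 815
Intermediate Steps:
b = -5 (b = -2 + (1 - 1*4) = -2 + (1 - 4) = -2 - 3 = -5)
-163*b*(-5 + 6) = -(-815)*(-5 + 6) = -(-815) = -163*(-5) = 815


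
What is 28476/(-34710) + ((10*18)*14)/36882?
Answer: -8914654/11853465 ≈ -0.75207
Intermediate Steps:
28476/(-34710) + ((10*18)*14)/36882 = 28476*(-1/34710) + (180*14)*(1/36882) = -4746/5785 + 2520*(1/36882) = -4746/5785 + 140/2049 = -8914654/11853465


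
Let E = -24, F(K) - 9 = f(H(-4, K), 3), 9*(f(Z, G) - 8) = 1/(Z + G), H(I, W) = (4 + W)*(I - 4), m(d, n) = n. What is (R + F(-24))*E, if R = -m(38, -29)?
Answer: -539864/489 ≈ -1104.0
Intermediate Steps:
H(I, W) = (-4 + I)*(4 + W) (H(I, W) = (4 + W)*(-4 + I) = (-4 + I)*(4 + W))
f(Z, G) = 8 + 1/(9*(G + Z)) (f(Z, G) = 8 + 1/(9*(Z + G)) = 8 + 1/(9*(G + Z)))
F(K) = 9 + (-2087/9 - 64*K)/(-29 - 8*K) (F(K) = 9 + (1/9 + 8*3 + 8*(-16 - 4*K + 4*(-4) - 4*K))/(3 + (-16 - 4*K + 4*(-4) - 4*K)) = 9 + (1/9 + 24 + 8*(-16 - 4*K - 16 - 4*K))/(3 + (-16 - 4*K - 16 - 4*K)) = 9 + (1/9 + 24 + 8*(-32 - 8*K))/(3 + (-32 - 8*K)) = 9 + (1/9 + 24 + (-256 - 64*K))/(-29 - 8*K) = 9 + (-2087/9 - 64*K)/(-29 - 8*K))
R = 29 (R = -1*(-29) = 29)
(R + F(-24))*E = (29 + 4*(1109 + 306*(-24))/(9*(29 + 8*(-24))))*(-24) = (29 + 4*(1109 - 7344)/(9*(29 - 192)))*(-24) = (29 + (4/9)*(-6235)/(-163))*(-24) = (29 + (4/9)*(-1/163)*(-6235))*(-24) = (29 + 24940/1467)*(-24) = (67483/1467)*(-24) = -539864/489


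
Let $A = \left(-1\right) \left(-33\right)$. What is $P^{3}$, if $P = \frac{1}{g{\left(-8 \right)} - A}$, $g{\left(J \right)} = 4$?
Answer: $- \frac{1}{24389} \approx -4.1002 \cdot 10^{-5}$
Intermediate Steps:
$A = 33$
$P = - \frac{1}{29}$ ($P = \frac{1}{4 - 33} = \frac{1}{-29} = - \frac{1}{29} \approx -0.034483$)
$P^{3} = \left(- \frac{1}{29}\right)^{3} = - \frac{1}{24389}$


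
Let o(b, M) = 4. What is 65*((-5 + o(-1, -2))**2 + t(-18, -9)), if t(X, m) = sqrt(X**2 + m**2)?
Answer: 65 + 585*sqrt(5) ≈ 1373.1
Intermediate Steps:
65*((-5 + o(-1, -2))**2 + t(-18, -9)) = 65*((-5 + 4)**2 + sqrt((-18)**2 + (-9)**2)) = 65*((-1)**2 + sqrt(324 + 81)) = 65*(1 + sqrt(405)) = 65*(1 + 9*sqrt(5)) = 65 + 585*sqrt(5)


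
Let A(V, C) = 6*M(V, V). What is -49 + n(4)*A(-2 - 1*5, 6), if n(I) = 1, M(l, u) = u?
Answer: -91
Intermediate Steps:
A(V, C) = 6*V
-49 + n(4)*A(-2 - 1*5, 6) = -49 + 1*(6*(-2 - 1*5)) = -49 + 1*(6*(-2 - 5)) = -49 + 1*(6*(-7)) = -49 + 1*(-42) = -49 - 42 = -91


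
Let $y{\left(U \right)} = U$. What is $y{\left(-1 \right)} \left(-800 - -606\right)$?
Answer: $194$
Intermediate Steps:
$y{\left(-1 \right)} \left(-800 - -606\right) = - (-800 - -606) = - (-800 + 606) = \left(-1\right) \left(-194\right) = 194$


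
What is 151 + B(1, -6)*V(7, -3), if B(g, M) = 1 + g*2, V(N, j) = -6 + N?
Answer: 154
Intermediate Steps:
B(g, M) = 1 + 2*g
151 + B(1, -6)*V(7, -3) = 151 + (1 + 2*1)*(-6 + 7) = 151 + (1 + 2)*1 = 151 + 3*1 = 151 + 3 = 154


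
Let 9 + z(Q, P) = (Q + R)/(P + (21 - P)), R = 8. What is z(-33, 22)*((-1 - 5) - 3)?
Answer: 642/7 ≈ 91.714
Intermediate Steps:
z(Q, P) = -181/21 + Q/21 (z(Q, P) = -9 + (Q + 8)/(P + (21 - P)) = -9 + (8 + Q)/21 = -9 + (8 + Q)*(1/21) = -9 + (8/21 + Q/21) = -181/21 + Q/21)
z(-33, 22)*((-1 - 5) - 3) = (-181/21 + (1/21)*(-33))*((-1 - 5) - 3) = (-181/21 - 11/7)*(-6 - 3) = -214/21*(-9) = 642/7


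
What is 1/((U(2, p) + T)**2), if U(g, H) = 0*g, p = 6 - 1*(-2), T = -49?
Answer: 1/2401 ≈ 0.00041649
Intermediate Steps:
p = 8 (p = 6 + 2 = 8)
U(g, H) = 0
1/((U(2, p) + T)**2) = 1/((0 - 49)**2) = 1/((-49)**2) = 1/2401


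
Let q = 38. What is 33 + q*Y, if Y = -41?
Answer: -1525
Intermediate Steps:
33 + q*Y = 33 + 38*(-41) = 33 - 1558 = -1525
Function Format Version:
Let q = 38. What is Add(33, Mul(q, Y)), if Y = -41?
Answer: -1525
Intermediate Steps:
Add(33, Mul(q, Y)) = Add(33, Mul(38, -41)) = Add(33, -1558) = -1525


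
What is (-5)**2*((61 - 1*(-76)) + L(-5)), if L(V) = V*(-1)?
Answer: 3550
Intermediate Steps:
L(V) = -V
(-5)**2*((61 - 1*(-76)) + L(-5)) = (-5)**2*((61 - 1*(-76)) - 1*(-5)) = 25*((61 + 76) + 5) = 25*(137 + 5) = 25*142 = 3550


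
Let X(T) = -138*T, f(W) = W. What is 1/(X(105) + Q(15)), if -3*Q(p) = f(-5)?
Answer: -3/43465 ≈ -6.9021e-5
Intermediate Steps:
Q(p) = 5/3 (Q(p) = -⅓*(-5) = 5/3)
1/(X(105) + Q(15)) = 1/(-138*105 + 5/3) = 1/(-14490 + 5/3) = 1/(-43465/3) = -3/43465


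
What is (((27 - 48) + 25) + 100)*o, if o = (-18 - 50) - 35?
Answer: -10712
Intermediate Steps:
o = -103 (o = -68 - 35 = -103)
(((27 - 48) + 25) + 100)*o = (((27 - 48) + 25) + 100)*(-103) = ((-21 + 25) + 100)*(-103) = (4 + 100)*(-103) = 104*(-103) = -10712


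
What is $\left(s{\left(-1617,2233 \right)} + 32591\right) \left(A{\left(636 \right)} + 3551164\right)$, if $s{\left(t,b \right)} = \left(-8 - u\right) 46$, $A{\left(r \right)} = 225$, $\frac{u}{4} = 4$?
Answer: $111822585443$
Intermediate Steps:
$u = 16$ ($u = 4 \cdot 4 = 16$)
$s{\left(t,b \right)} = -1104$ ($s{\left(t,b \right)} = \left(-8 - 16\right) 46 = \left(-24\right) 46 = -1104$)
$\left(s{\left(-1617,2233 \right)} + 32591\right) \left(A{\left(636 \right)} + 3551164\right) = \left(-1104 + 32591\right) \left(225 + 3551164\right) = 31487 \cdot 3551389 = 111822585443$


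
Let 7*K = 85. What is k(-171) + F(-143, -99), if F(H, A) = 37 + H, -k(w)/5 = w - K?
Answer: 5668/7 ≈ 809.71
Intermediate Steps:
K = 85/7 (K = (⅐)*85 = 85/7 ≈ 12.143)
k(w) = 425/7 - 5*w (k(w) = -5*(w - 1*85/7) = -5*(w - 85/7) = -5*(-85/7 + w) = 425/7 - 5*w)
k(-171) + F(-143, -99) = (425/7 - 5*(-171)) + (37 - 143) = (425/7 + 855) - 106 = 6410/7 - 106 = 5668/7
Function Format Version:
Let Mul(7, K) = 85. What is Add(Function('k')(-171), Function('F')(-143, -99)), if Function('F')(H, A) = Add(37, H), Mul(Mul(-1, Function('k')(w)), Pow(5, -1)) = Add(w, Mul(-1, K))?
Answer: Rational(5668, 7) ≈ 809.71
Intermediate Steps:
K = Rational(85, 7) (K = Mul(Rational(1, 7), 85) = Rational(85, 7) ≈ 12.143)
Function('k')(w) = Add(Rational(425, 7), Mul(-5, w)) (Function('k')(w) = Mul(-5, Add(w, Mul(-1, Rational(85, 7)))) = Mul(-5, Add(w, Rational(-85, 7))) = Mul(-5, Add(Rational(-85, 7), w)) = Add(Rational(425, 7), Mul(-5, w)))
Add(Function('k')(-171), Function('F')(-143, -99)) = Add(Add(Rational(425, 7), Mul(-5, -171)), Add(37, -143)) = Add(Add(Rational(425, 7), 855), -106) = Add(Rational(6410, 7), -106) = Rational(5668, 7)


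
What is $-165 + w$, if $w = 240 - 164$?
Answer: $-89$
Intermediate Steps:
$w = 76$
$-165 + w = -165 + 76 = -89$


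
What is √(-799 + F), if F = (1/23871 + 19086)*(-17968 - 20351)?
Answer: 3*I*√5145004612983842/7957 ≈ 27044.0*I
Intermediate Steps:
F = -5819403158111/7957 (F = (1/23871 + 19086)*(-38319) = (455601907/23871)*(-38319) = -5819403158111/7957 ≈ -7.3136e+8)
√(-799 + F) = √(-799 - 5819403158111/7957) = √(-5819409515754/7957) = 3*I*√5145004612983842/7957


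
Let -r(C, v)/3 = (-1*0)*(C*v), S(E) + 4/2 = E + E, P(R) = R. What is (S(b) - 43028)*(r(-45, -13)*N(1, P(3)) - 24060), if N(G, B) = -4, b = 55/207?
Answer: 71434942000/69 ≈ 1.0353e+9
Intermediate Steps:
b = 55/207 (b = 55*(1/207) = 55/207 ≈ 0.26570)
S(E) = -2 + 2*E (S(E) = -2 + (E + E) = -2 + 2*E)
r(C, v) = 0 (r(C, v) = -3*(-1*0)*C*v = -0*C*v = -3*0 = 0)
(S(b) - 43028)*(r(-45, -13)*N(1, P(3)) - 24060) = ((-2 + 2*(55/207)) - 43028)*(0*(-4) - 24060) = ((-2 + 110/207) - 43028)*(0 - 24060) = (-304/207 - 43028)*(-24060) = -8907100/207*(-24060) = 71434942000/69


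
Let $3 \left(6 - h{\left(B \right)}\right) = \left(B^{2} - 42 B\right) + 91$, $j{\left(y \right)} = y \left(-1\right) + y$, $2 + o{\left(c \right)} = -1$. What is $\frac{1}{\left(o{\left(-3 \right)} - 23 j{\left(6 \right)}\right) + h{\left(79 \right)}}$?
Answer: $- \frac{3}{3005} \approx -0.00099834$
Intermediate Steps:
$o{\left(c \right)} = -3$ ($o{\left(c \right)} = -2 - 1 = -3$)
$j{\left(y \right)} = 0$ ($j{\left(y \right)} = - y + y = 0$)
$h{\left(B \right)} = - \frac{73}{3} + 14 B - \frac{B^{2}}{3}$ ($h{\left(B \right)} = 6 - \frac{\left(B^{2} - 42 B\right) + 91}{3} = 6 - \frac{91 + B^{2} - 42 B}{3} = 6 - \left(\frac{91}{3} - 14 B + \frac{B^{2}}{3}\right) = - \frac{73}{3} + 14 B - \frac{B^{2}}{3}$)
$\frac{1}{\left(o{\left(-3 \right)} - 23 j{\left(6 \right)}\right) + h{\left(79 \right)}} = \frac{1}{\left(-3 - 0\right) - \left(- \frac{3245}{3} + \frac{6241}{3}\right)} = \frac{1}{\left(-3 + 0\right) - \frac{2996}{3}} = \frac{1}{-3 - \frac{2996}{3}} = \frac{1}{- \frac{3005}{3}} = - \frac{3}{3005}$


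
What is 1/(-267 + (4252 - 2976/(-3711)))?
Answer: 1237/4930437 ≈ 0.00025089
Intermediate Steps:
1/(-267 + (4252 - 2976/(-3711))) = 1/(-267 + (4252 - 2976*(-1)/3711)) = 1/(-267 + (4252 - 1*(-992/1237))) = 1/(-267 + (4252 + 992/1237)) = 1/(-267 + 5260716/1237) = 1/(4930437/1237) = 1237/4930437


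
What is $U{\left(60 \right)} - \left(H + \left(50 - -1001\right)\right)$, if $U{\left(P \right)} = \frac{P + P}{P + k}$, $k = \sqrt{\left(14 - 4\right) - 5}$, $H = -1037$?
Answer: $- \frac{8626}{719} - \frac{24 \sqrt{5}}{719} \approx -12.072$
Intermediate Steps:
$k = \sqrt{5}$ ($k = \sqrt{\left(14 - 4\right) - 5} = \sqrt{10 - 5} = \sqrt{5} \approx 2.2361$)
$U{\left(P \right)} = \frac{2 P}{P + \sqrt{5}}$ ($U{\left(P \right)} = \frac{P + P}{P + \sqrt{5}} = \frac{2 P}{P + \sqrt{5}}$)
$U{\left(60 \right)} - \left(H + \left(50 - -1001\right)\right) = 2 \cdot 60 \frac{1}{60 + \sqrt{5}} - \left(-1037 + \left(50 - -1001\right)\right) = \frac{120}{60 + \sqrt{5}} - \left(-1037 + \left(50 + 1001\right)\right) = \frac{120}{60 + \sqrt{5}} - \left(-1037 + 1051\right) = \frac{120}{60 + \sqrt{5}} - 14 = -14 + \frac{120}{60 + \sqrt{5}}$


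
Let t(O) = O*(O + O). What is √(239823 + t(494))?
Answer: 7*√14855 ≈ 853.17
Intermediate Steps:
t(O) = 2*O² (t(O) = O*(2*O) = 2*O²)
√(239823 + t(494)) = √(239823 + 2*494²) = √(239823 + 2*244036) = √(239823 + 488072) = √727895 = 7*√14855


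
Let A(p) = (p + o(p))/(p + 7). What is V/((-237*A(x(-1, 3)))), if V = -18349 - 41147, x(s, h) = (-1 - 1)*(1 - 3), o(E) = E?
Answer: 27269/79 ≈ 345.18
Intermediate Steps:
x(s, h) = 4 (x(s, h) = -2*(-2) = 4)
A(p) = 2*p/(7 + p) (A(p) = (p + p)/(p + 7) = (2*p)/(7 + p) = 2*p/(7 + p))
V = -59496
V/((-237*A(x(-1, 3)))) = -59496/((-474*4/(7 + 4))) = -59496/((-474*4/11)) = -59496/((-237*8/11)) = -59496/(-1896/11) = -59496*(-11/1896) = 27269/79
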